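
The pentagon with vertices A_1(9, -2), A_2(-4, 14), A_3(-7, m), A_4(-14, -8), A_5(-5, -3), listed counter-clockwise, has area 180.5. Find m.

5

The doubled signed area Σ (x_i y_{i+1} − x_{i+1} y_i) is linear in m.
With m=0 it equals 311; the coefficient of m is 10 (from the two edges through A_3).
So 10·m + 311 = 2·180.5 = 361 ⇒ m = 5.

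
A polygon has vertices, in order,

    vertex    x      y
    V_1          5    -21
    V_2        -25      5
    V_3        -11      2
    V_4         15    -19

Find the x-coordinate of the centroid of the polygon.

-767/201

Apply Gauss's area formula. First the cross-terms c_i = x_i·y_{i+1} − x_{i+1}·y_i:
  -500, 5, 179, -220  ⇒  2A = -536, A = -268.
Then Σ (x_i + x_{i+1})·c_i = 6136, so x̄ = 6136 / (6·(-268)) = -767/201.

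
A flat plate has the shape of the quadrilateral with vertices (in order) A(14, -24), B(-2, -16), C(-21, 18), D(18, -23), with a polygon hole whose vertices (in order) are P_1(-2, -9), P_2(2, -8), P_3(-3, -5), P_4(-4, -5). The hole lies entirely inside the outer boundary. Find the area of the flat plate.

Outer boundary:
Apply the surveyor's formula: 2A = Σ (x_i·y_{i+1} − x_{i+1}·y_i), indices taken mod 4.
Σ = (-272) + (-372) + (159) + (-110) = -595
Area = |Σ|/2 = 297.5.
Hole:
Apply the shoelace formula: 2A = Σ (x_i·y_{i+1} − x_{i+1}·y_i), indices taken mod 4.
Cross-terms: 34, -34, -5, 26  ⇒  Σ = 21
Area = |Σ|/2 = 10.5.
Net area = 297.5 − 10.5 = 287.

287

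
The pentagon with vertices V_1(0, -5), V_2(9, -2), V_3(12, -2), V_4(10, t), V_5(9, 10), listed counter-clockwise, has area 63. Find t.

The doubled signed area Σ (x_i y_{i+1} − x_{i+1} y_i) is linear in t.
With t=0 it equals 126; the coefficient of t is 3 (from the two edges through V_4).
So 3·t + 126 = 2·63 = 126 ⇒ t = 0.

0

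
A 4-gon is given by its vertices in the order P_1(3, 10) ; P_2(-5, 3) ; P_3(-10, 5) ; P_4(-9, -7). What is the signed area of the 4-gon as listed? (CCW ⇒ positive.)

55

Apply the shoelace formula: 2A = Σ (x_i·y_{i+1} − x_{i+1}·y_i), indices taken mod 4.
P_1→P_2: (3)(3) − (-5)(10) = 59
P_2→P_3: (-5)(5) − (-10)(3) = 5
P_3→P_4: (-10)(-7) − (-9)(5) = 115
P_4→P_1: (-9)(10) − (3)(-7) = -69
Σ = 110
Signed area = Σ/2 = 55 (positive ⇒ counter-clockwise traversal).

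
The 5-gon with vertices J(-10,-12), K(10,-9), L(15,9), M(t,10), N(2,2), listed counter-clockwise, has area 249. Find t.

Write out the shoelace sum; only the two edges meeting at M involve t:
2·Area = [(15·10 − t·9) + (t·2 − 2·10)] + 431
       = -7·t + 561 = 498
⇒ t = 9.

9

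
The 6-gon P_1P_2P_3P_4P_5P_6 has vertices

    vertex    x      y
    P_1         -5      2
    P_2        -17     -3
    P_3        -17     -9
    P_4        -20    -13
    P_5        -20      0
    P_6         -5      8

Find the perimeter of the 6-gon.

60

|P_1P_2| = √((-12)² + (-5)²) = √169 = 13
|P_2P_3| = √((0)² + (-6)²) = √36 = 6
|P_3P_4| = √((-3)² + (-4)²) = √25 = 5
|P_4P_5| = √((0)² + (13)²) = √169 = 13
|P_5P_6| = √((15)² + (8)²) = √289 = 17
|P_6P_1| = √((0)² + (-6)²) = √36 = 6
Perimeter = 13 + 6 + 5 + 13 + 17 + 6 = 60.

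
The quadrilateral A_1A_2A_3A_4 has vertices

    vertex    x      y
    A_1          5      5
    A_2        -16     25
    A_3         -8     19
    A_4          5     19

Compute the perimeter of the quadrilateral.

|A_1A_2| = √((-21)² + (20)²) = √841 = 29
|A_2A_3| = √((8)² + (-6)²) = √100 = 10
|A_3A_4| = √((13)² + (0)²) = √169 = 13
|A_4A_1| = √((0)² + (-14)²) = √196 = 14
Perimeter = 29 + 10 + 13 + 14 = 66.

66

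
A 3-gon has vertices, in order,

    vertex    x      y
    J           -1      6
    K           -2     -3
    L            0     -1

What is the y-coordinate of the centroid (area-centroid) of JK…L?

Apply the shoelace (surveyor's) formula. First the cross-terms c_i = x_i·y_{i+1} − x_{i+1}·y_i:
  15, 2, -1  ⇒  2A = 16, A = 8.
Then Σ (y_i + y_{i+1})·c_i = 32, so ȳ = 32 / (6·8) = 2/3.

2/3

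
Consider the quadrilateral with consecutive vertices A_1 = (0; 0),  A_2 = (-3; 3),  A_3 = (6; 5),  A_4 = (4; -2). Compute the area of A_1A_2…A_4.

32.5

Apply the shoelace (surveyor's) formula: 2A = Σ (x_i·y_{i+1} − x_{i+1}·y_i), indices taken mod 4.
Cross-terms: 0, -33, -32, 0  ⇒  Σ = -65
Area = |Σ|/2 = 32.5.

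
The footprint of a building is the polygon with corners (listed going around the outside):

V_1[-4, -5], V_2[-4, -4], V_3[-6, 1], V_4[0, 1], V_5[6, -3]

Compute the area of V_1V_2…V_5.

Apply the shoelace formula: 2A = Σ (x_i·y_{i+1} − x_{i+1}·y_i), indices taken mod 5.
V_1→V_2: (-4)(-4) − (-4)(-5) = -4
V_2→V_3: (-4)(1) − (-6)(-4) = -28
V_3→V_4: (-6)(1) − (0)(1) = -6
V_4→V_5: (0)(-3) − (6)(1) = -6
V_5→V_1: (6)(-5) − (-4)(-3) = -42
Σ = -86
Area = |Σ|/2 = 43.

43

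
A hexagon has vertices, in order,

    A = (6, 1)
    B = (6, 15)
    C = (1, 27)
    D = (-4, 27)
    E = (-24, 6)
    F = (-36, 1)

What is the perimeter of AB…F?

|AB| = √((0)² + (14)²) = √196 = 14
|BC| = √((-5)² + (12)²) = √169 = 13
|CD| = √((-5)² + (0)²) = √25 = 5
|DE| = √((-20)² + (-21)²) = √841 = 29
|EF| = √((-12)² + (-5)²) = √169 = 13
|FA| = √((42)² + (0)²) = √1764 = 42
Perimeter = 14 + 13 + 5 + 29 + 13 + 42 = 116.

116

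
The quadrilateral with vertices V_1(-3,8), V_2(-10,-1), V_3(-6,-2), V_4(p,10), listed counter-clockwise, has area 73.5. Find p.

8

Write out the shoelace sum; only the two edges meeting at V_4 involve p:
2·Area = [((-6)·10 − p·(-2)) + (p·8 − (-3)·10)] + 97
       = 10·p + 67 = 147
⇒ p = 8.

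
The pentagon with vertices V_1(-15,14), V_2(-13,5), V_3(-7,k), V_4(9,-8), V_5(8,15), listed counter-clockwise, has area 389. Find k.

Write out the shoelace sum; only the two edges meeting at V_3 involve k:
2·Area = [((-13)·k − (-7)·5) + ((-7)·(-8) − 9·k)] + 643
       = -22·k + 734 = 778
⇒ k = -2.

-2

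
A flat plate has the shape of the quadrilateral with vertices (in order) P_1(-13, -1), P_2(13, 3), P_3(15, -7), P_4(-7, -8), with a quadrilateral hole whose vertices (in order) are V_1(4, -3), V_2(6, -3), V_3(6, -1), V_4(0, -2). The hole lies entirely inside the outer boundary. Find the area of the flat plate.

207

Outer boundary:
Apply the shoelace formula: 2A = Σ (x_i·y_{i+1} − x_{i+1}·y_i), indices taken mod 4.
Cross-terms: -26, -136, -169, -97  ⇒  Σ = -428
Area = |Σ|/2 = 214.
Hole:
V_1→V_2: (4)(-3) − (6)(-3) = 6
V_2→V_3: (6)(-1) − (6)(-3) = 12
V_3→V_4: (6)(-2) − (0)(-1) = -12
V_4→V_1: (0)(-3) − (4)(-2) = 8
Σ = 14
Area = |Σ|/2 = 7.
Net area = 214 − 7 = 207.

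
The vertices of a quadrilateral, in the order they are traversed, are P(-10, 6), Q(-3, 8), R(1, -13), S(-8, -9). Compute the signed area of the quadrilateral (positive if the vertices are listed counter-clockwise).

Σ = (-62) + (31) + (-113) + (-138) = -282
Signed area = Σ/2 = -141 (negative ⇒ clockwise traversal).

-141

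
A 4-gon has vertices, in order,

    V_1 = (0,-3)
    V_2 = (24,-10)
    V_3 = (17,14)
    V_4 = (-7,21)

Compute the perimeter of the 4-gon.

100

|V_1V_2| = √((24)² + (-7)²) = √625 = 25
|V_2V_3| = √((-7)² + (24)²) = √625 = 25
|V_3V_4| = √((-24)² + (7)²) = √625 = 25
|V_4V_1| = √((7)² + (-24)²) = √625 = 25
Perimeter = 25 + 25 + 25 + 25 = 100.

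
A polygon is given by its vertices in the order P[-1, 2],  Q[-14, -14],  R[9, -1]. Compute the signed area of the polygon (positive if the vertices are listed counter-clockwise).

99.5

P→Q: (-1)(-14) − (-14)(2) = 42
Q→R: (-14)(-1) − (9)(-14) = 140
R→P: (9)(2) − (-1)(-1) = 17
Σ = 199
Signed area = Σ/2 = 99.5 (positive ⇒ counter-clockwise traversal).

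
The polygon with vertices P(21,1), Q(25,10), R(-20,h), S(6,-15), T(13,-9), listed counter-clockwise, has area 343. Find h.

The doubled signed area Σ (x_i y_{i+1} − x_{i+1} y_i) is linear in h.
With h=0 it equals 1028; the coefficient of h is 19 (from the two edges through R).
So 19·h + 1028 = 2·343 = 686 ⇒ h = -18.

-18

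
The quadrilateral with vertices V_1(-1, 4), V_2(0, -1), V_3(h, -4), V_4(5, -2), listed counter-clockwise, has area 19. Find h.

1

Write out the shoelace sum; only the two edges meeting at V_3 involve h:
2·Area = [(0·(-4) − h·(-1)) + (h·(-2) − 5·(-4))] + 19
       = -1·h + 39 = 38
⇒ h = 1.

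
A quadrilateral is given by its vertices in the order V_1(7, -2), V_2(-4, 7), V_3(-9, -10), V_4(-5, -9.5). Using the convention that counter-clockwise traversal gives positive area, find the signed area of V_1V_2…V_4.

Apply the shoelace formula: 2A = Σ (x_i·y_{i+1} − x_{i+1}·y_i), indices taken mod 4.
Σ = (41) + (103) + (35.5) + (76.5) = 256
Signed area = Σ/2 = 128 (positive ⇒ counter-clockwise traversal).

128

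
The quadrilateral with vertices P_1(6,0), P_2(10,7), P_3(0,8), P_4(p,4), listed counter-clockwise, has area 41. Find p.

The doubled signed area Σ (x_i y_{i+1} − x_{i+1} y_i) is linear in p.
With p=0 it equals 98; the coefficient of p is -8 (from the two edges through P_4).
So -8·p + 98 = 2·41 = 82 ⇒ p = 2.

2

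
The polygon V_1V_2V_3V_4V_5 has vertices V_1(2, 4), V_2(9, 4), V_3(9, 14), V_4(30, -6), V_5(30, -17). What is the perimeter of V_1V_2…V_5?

92

|V_1V_2| = √((7)² + (0)²) = √49 = 7
|V_2V_3| = √((0)² + (10)²) = √100 = 10
|V_3V_4| = √((21)² + (-20)²) = √841 = 29
|V_4V_5| = √((0)² + (-11)²) = √121 = 11
|V_5V_1| = √((-28)² + (21)²) = √1225 = 35
Perimeter = 7 + 10 + 29 + 11 + 35 = 92.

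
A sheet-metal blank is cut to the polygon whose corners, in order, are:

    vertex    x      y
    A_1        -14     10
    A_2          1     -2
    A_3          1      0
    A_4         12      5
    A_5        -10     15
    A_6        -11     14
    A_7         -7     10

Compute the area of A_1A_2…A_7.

169

Apply the shoelace (surveyor's) formula: 2A = Σ (x_i·y_{i+1} − x_{i+1}·y_i), indices taken mod 7.
Σ = (18) + (2) + (5) + (230) + (25) + (-12) + (70) = 338
Area = |Σ|/2 = 169.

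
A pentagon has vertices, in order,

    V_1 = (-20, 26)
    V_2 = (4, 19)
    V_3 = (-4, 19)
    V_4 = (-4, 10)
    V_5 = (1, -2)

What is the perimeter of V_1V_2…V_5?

90

|V_1V_2| = √((24)² + (-7)²) = √625 = 25
|V_2V_3| = √((-8)² + (0)²) = √64 = 8
|V_3V_4| = √((0)² + (-9)²) = √81 = 9
|V_4V_5| = √((5)² + (-12)²) = √169 = 13
|V_5V_1| = √((-21)² + (28)²) = √1225 = 35
Perimeter = 25 + 8 + 9 + 13 + 35 = 90.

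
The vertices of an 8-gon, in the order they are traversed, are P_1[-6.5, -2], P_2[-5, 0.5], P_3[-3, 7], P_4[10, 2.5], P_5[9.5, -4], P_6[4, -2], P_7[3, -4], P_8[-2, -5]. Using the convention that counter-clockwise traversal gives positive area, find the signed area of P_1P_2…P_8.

Apply the surveyor's formula: 2A = Σ (x_i·y_{i+1} − x_{i+1}·y_i), indices taken mod 8.
Cross-terms: -13.25, -33.5, -77.5, -63.75, -3, -10, -23, -28.5  ⇒  Σ = -252.5
Signed area = Σ/2 = -126.25 (negative ⇒ clockwise traversal).

-126.25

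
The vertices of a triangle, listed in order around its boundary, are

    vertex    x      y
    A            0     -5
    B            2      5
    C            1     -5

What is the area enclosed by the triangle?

Σ = (10) + (-15) + (-5) = -10
Area = |Σ|/2 = 5.

5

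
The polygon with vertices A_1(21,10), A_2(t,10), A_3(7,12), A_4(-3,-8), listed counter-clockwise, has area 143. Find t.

14

Write out the shoelace sum; only the two edges meeting at A_2 involve t:
2·Area = [(21·10 − t·10) + (t·12 − 7·10)] + 118
       = 2·t + 258 = 286
⇒ t = 14.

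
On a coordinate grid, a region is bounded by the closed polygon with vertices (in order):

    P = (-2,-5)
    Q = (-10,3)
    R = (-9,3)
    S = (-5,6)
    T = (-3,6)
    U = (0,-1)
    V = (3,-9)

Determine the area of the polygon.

68.5

Apply the surveyor's formula: 2A = Σ (x_i·y_{i+1} − x_{i+1}·y_i), indices taken mod 7.
Σ = (-56) + (-3) + (-39) + (-12) + (3) + (3) + (-33) = -137
Area = |Σ|/2 = 68.5.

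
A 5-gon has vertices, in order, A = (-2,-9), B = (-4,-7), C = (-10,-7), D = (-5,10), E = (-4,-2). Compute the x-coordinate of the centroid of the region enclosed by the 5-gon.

-701/117

Apply the surveyor's formula. First the cross-terms c_i = x_i·y_{i+1} − x_{i+1}·y_i:
  -22, -42, -135, 50, 32  ⇒  2A = -117, A = -58.5.
Then Σ (x_i + x_{i+1})·c_i = 2103, so x̄ = 2103 / (6·(-58.5)) = -701/117.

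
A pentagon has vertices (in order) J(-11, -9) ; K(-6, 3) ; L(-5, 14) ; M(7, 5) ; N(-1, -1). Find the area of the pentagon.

141.5

Σ = (-87) + (-69) + (-123) + (-2) + (-2) = -283
Area = |Σ|/2 = 141.5.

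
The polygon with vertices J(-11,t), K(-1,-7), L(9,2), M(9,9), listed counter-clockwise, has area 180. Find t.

6

The doubled signed area Σ (x_i y_{i+1} − x_{i+1} y_i) is linear in t.
With t=0 it equals 300; the coefficient of t is 10 (from the two edges through J).
So 10·t + 300 = 2·180 = 360 ⇒ t = 6.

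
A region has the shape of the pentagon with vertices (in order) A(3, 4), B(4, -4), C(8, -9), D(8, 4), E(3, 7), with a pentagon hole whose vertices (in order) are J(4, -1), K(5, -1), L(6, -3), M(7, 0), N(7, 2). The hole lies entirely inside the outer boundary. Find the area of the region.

Outer boundary:
Cross-terms: -28, -4, 104, 44, -9  ⇒  Σ = 107
Area = |Σ|/2 = 53.5.
Hole:
Σ = (1) + (-9) + (21) + (14) + (-15) = 12
Area = |Σ|/2 = 6.
Net area = 53.5 − 6 = 47.5.

47.5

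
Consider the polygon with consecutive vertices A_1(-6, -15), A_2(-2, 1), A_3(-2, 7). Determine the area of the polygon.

12

Apply the surveyor's formula: 2A = Σ (x_i·y_{i+1} − x_{i+1}·y_i), indices taken mod 3.
Cross-terms: -36, -12, 72  ⇒  Σ = 24
Area = |Σ|/2 = 12.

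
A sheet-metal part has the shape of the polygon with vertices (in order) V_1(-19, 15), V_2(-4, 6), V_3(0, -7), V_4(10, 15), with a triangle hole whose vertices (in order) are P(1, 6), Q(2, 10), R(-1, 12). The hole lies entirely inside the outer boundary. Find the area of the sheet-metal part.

Outer boundary:
Apply Gauss's area formula: 2A = Σ (x_i·y_{i+1} − x_{i+1}·y_i), indices taken mod 4.
Cross-terms: -54, 28, 70, 435  ⇒  Σ = 479
Area = |Σ|/2 = 239.5.
Hole:
Σ = (-2) + (34) + (-18) = 14
Area = |Σ|/2 = 7.
Net area = 239.5 − 7 = 232.5.

232.5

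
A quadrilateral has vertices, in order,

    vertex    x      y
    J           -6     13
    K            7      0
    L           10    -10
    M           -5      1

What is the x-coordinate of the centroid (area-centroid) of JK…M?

16/15

Apply the shoelace (surveyor's) formula. First the cross-terms c_i = x_i·y_{i+1} − x_{i+1}·y_i:
  -91, -70, -40, -59  ⇒  2A = -260, A = -130.
Then Σ (x_i + x_{i+1})·c_i = -832, so x̄ = -832 / (6·(-130)) = 16/15.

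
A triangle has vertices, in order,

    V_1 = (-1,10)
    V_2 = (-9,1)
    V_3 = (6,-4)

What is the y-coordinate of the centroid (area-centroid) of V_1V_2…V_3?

7/3

Apply the shoelace formula. First the cross-terms c_i = x_i·y_{i+1} − x_{i+1}·y_i:
  89, 30, 56  ⇒  2A = 175, A = 87.5.
Then Σ (y_i + y_{i+1})·c_i = 1225, so ȳ = 1225 / (6·87.5) = 7/3.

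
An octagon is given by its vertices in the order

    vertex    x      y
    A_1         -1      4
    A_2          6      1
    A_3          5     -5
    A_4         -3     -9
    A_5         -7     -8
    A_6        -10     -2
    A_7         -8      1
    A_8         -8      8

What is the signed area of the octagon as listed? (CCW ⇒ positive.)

-165.5

Apply Gauss's area formula: 2A = Σ (x_i·y_{i+1} − x_{i+1}·y_i), indices taken mod 8.
Σ = (-25) + (-35) + (-60) + (-39) + (-66) + (-26) + (-56) + (-24) = -331
Signed area = Σ/2 = -165.5 (negative ⇒ clockwise traversal).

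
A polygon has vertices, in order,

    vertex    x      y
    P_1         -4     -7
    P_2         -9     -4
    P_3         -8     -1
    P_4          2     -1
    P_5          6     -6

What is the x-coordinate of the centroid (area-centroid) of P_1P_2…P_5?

Apply the shoelace formula. First the cross-terms c_i = x_i·y_{i+1} − x_{i+1}·y_i:
  -47, -23, 10, -6, -66  ⇒  2A = -132, A = -66.
Then Σ (x_i + x_{i+1})·c_i = 762, so x̄ = 762 / (6·(-66)) = -127/66.

-127/66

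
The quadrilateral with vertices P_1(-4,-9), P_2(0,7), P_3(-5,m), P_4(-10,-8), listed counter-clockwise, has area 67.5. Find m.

Write out the shoelace sum; only the two edges meeting at P_3 involve m:
2·Area = [(0·m − (-5)·7) + ((-5)·(-8) − (-10)·m)] + 30
       = 10·m + 105 = 135
⇒ m = 3.

3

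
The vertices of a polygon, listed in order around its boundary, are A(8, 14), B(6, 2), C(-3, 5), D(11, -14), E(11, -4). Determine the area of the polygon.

Apply Gauss's area formula: 2A = Σ (x_i·y_{i+1} − x_{i+1}·y_i), indices taken mod 5.
A→B: (8)(2) − (6)(14) = -68
B→C: (6)(5) − (-3)(2) = 36
C→D: (-3)(-14) − (11)(5) = -13
D→E: (11)(-4) − (11)(-14) = 110
E→A: (11)(14) − (8)(-4) = 186
Σ = 251
Area = |Σ|/2 = 125.5.

125.5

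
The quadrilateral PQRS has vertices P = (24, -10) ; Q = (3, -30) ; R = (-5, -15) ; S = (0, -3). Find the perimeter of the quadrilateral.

84

|PQ| = √((-21)² + (-20)²) = √841 = 29
|QR| = √((-8)² + (15)²) = √289 = 17
|RS| = √((5)² + (12)²) = √169 = 13
|SP| = √((24)² + (-7)²) = √625 = 25
Perimeter = 29 + 17 + 13 + 25 = 84.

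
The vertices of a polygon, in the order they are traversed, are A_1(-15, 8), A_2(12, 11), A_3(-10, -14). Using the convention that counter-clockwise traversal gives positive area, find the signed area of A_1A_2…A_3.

-304.5

Σ = (-261) + (-58) + (-290) = -609
Signed area = Σ/2 = -304.5 (negative ⇒ clockwise traversal).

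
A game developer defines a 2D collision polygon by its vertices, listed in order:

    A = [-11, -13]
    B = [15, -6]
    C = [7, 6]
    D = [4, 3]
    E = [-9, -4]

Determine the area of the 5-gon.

237

Σ = (261) + (132) + (-3) + (11) + (73) = 474
Area = |Σ|/2 = 237.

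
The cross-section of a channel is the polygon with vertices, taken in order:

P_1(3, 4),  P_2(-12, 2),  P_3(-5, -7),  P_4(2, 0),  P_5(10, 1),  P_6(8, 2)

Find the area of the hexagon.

Apply the shoelace formula: 2A = Σ (x_i·y_{i+1} − x_{i+1}·y_i), indices taken mod 6.
Cross-terms: 54, 94, 14, 2, 12, 26  ⇒  Σ = 202
Area = |Σ|/2 = 101.

101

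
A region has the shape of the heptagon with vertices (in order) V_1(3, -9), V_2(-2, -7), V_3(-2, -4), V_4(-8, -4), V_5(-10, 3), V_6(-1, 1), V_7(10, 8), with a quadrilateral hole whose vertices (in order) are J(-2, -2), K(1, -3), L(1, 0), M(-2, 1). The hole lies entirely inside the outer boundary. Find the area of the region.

127

Outer boundary:
Apply the shoelace (surveyor's) formula: 2A = Σ (x_i·y_{i+1} − x_{i+1}·y_i), indices taken mod 7.
Cross-terms: -39, -6, -24, -64, -7, -18, -114  ⇒  Σ = -272
Area = |Σ|/2 = 136.
Hole:
Apply the shoelace (surveyor's) formula: 2A = Σ (x_i·y_{i+1} − x_{i+1}·y_i), indices taken mod 4.
Cross-terms: 8, 3, 1, 6  ⇒  Σ = 18
Area = |Σ|/2 = 9.
Net area = 136 − 9 = 127.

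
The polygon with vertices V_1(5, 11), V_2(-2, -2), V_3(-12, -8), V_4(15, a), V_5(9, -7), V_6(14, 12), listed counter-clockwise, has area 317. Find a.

-15

The doubled signed area Σ (x_i y_{i+1} − x_{i+1} y_i) is linear in a.
With a=0 it equals 319; the coefficient of a is -21 (from the two edges through V_4).
So -21·a + 319 = 2·317 = 634 ⇒ a = -15.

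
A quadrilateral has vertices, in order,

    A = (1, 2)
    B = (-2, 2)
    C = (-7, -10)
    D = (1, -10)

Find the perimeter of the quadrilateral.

36

|AB| = √((-3)² + (0)²) = √9 = 3
|BC| = √((-5)² + (-12)²) = √169 = 13
|CD| = √((8)² + (0)²) = √64 = 8
|DA| = √((0)² + (12)²) = √144 = 12
Perimeter = 3 + 13 + 8 + 12 = 36.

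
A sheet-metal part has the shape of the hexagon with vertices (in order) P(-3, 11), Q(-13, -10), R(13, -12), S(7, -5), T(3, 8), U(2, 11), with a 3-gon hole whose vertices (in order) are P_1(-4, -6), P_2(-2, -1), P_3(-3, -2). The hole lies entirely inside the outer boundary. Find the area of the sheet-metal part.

Outer boundary:
P→Q: (-3)(-10) − (-13)(11) = 173
Q→R: (-13)(-12) − (13)(-10) = 286
R→S: (13)(-5) − (7)(-12) = 19
S→T: (7)(8) − (3)(-5) = 71
T→U: (3)(11) − (2)(8) = 17
U→P: (2)(11) − (-3)(11) = 55
Σ = 621
Area = |Σ|/2 = 310.5.
Hole:
Apply the shoelace (surveyor's) formula: 2A = Σ (x_i·y_{i+1} − x_{i+1}·y_i), indices taken mod 3.
Σ = (-8) + (1) + (10) = 3
Area = |Σ|/2 = 1.5.
Net area = 310.5 − 1.5 = 309.

309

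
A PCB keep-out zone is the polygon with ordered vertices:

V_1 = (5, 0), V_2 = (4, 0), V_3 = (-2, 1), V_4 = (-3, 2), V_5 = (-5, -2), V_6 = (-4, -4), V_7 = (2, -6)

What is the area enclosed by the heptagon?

Σ = (0) + (4) + (-1) + (16) + (12) + (32) + (30) = 93
Area = |Σ|/2 = 46.5.

46.5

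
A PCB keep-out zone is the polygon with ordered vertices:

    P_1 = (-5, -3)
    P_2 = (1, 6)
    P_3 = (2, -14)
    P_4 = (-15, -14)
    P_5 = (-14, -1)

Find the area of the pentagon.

Apply the shoelace (surveyor's) formula: 2A = Σ (x_i·y_{i+1} − x_{i+1}·y_i), indices taken mod 5.
P_1→P_2: (-5)(6) − (1)(-3) = -27
P_2→P_3: (1)(-14) − (2)(6) = -26
P_3→P_4: (2)(-14) − (-15)(-14) = -238
P_4→P_5: (-15)(-1) − (-14)(-14) = -181
P_5→P_1: (-14)(-3) − (-5)(-1) = 37
Σ = -435
Area = |Σ|/2 = 217.5.

217.5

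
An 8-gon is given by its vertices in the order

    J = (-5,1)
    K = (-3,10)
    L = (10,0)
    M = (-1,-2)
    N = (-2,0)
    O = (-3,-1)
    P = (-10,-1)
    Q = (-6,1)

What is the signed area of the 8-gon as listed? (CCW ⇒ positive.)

Apply the shoelace (surveyor's) formula: 2A = Σ (x_i·y_{i+1} − x_{i+1}·y_i), indices taken mod 8.
J→K: (-5)(10) − (-3)(1) = -47
K→L: (-3)(0) − (10)(10) = -100
L→M: (10)(-2) − (-1)(0) = -20
M→N: (-1)(0) − (-2)(-2) = -4
N→O: (-2)(-1) − (-3)(0) = 2
O→P: (-3)(-1) − (-10)(-1) = -7
P→Q: (-10)(1) − (-6)(-1) = -16
Q→J: (-6)(1) − (-5)(1) = -1
Σ = -193
Signed area = Σ/2 = -96.5 (negative ⇒ clockwise traversal).

-96.5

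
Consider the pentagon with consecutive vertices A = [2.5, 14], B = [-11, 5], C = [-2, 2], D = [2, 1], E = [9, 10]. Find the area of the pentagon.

Apply the surveyor's formula: 2A = Σ (x_i·y_{i+1} − x_{i+1}·y_i), indices taken mod 5.
A→B: (2.5)(5) − (-11)(14) = 166.5
B→C: (-11)(2) − (-2)(5) = -12
C→D: (-2)(1) − (2)(2) = -6
D→E: (2)(10) − (9)(1) = 11
E→A: (9)(14) − (2.5)(10) = 101
Σ = 260.5
Area = |Σ|/2 = 130.25.

130.25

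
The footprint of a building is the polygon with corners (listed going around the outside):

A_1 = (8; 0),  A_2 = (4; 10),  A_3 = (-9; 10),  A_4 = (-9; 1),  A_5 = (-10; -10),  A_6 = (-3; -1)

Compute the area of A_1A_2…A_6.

189.5

Apply Gauss's area formula: 2A = Σ (x_i·y_{i+1} − x_{i+1}·y_i), indices taken mod 6.
A_1→A_2: (8)(10) − (4)(0) = 80
A_2→A_3: (4)(10) − (-9)(10) = 130
A_3→A_4: (-9)(1) − (-9)(10) = 81
A_4→A_5: (-9)(-10) − (-10)(1) = 100
A_5→A_6: (-10)(-1) − (-3)(-10) = -20
A_6→A_1: (-3)(0) − (8)(-1) = 8
Σ = 379
Area = |Σ|/2 = 189.5.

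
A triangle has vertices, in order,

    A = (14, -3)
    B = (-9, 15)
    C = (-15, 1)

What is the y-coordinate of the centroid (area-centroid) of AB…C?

Apply the shoelace formula. First the cross-terms c_i = x_i·y_{i+1} − x_{i+1}·y_i:
  183, 216, 31  ⇒  2A = 430, A = 215.
Then Σ (y_i + y_{i+1})·c_i = 5590, so ȳ = 5590 / (6·215) = 13/3.

13/3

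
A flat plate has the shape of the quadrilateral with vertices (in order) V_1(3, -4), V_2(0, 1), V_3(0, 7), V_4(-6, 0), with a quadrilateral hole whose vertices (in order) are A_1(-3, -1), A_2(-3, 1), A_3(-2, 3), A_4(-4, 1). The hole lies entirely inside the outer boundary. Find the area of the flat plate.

32.5

Outer boundary:
Apply Gauss's area formula: 2A = Σ (x_i·y_{i+1} − x_{i+1}·y_i), indices taken mod 4.
Cross-terms: 3, 0, 42, 24  ⇒  Σ = 69
Area = |Σ|/2 = 34.5.
Hole:
Apply Gauss's area formula: 2A = Σ (x_i·y_{i+1} − x_{i+1}·y_i), indices taken mod 4.
Σ = (-6) + (-7) + (10) + (7) = 4
Area = |Σ|/2 = 2.
Net area = 34.5 − 2 = 32.5.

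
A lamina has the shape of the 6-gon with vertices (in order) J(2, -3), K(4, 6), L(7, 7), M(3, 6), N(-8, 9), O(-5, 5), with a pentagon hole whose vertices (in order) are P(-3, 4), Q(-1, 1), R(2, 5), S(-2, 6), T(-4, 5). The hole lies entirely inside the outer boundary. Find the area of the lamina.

43.5

Outer boundary:
Apply the shoelace (surveyor's) formula: 2A = Σ (x_i·y_{i+1} − x_{i+1}·y_i), indices taken mod 6.
Cross-terms: 24, -14, 21, 75, 5, 5  ⇒  Σ = 116
Area = |Σ|/2 = 58.
Hole:
Apply Gauss's area formula: 2A = Σ (x_i·y_{i+1} − x_{i+1}·y_i), indices taken mod 5.
Σ = (1) + (-7) + (22) + (14) + (-1) = 29
Area = |Σ|/2 = 14.5.
Net area = 58 − 14.5 = 43.5.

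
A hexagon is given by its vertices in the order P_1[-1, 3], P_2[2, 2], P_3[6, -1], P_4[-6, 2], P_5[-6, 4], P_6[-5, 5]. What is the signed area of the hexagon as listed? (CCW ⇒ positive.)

Apply the surveyor's formula: 2A = Σ (x_i·y_{i+1} − x_{i+1}·y_i), indices taken mod 6.
P_1→P_2: (-1)(2) − (2)(3) = -8
P_2→P_3: (2)(-1) − (6)(2) = -14
P_3→P_4: (6)(2) − (-6)(-1) = 6
P_4→P_5: (-6)(4) − (-6)(2) = -12
P_5→P_6: (-6)(5) − (-5)(4) = -10
P_6→P_1: (-5)(3) − (-1)(5) = -10
Σ = -48
Signed area = Σ/2 = -24 (negative ⇒ clockwise traversal).

-24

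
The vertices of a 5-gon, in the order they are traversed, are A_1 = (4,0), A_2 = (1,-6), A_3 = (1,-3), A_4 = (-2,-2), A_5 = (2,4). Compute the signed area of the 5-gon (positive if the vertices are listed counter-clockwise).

-24.5

Apply the shoelace (surveyor's) formula: 2A = Σ (x_i·y_{i+1} − x_{i+1}·y_i), indices taken mod 5.
Cross-terms: -24, 3, -8, -4, -16  ⇒  Σ = -49
Signed area = Σ/2 = -24.5 (negative ⇒ clockwise traversal).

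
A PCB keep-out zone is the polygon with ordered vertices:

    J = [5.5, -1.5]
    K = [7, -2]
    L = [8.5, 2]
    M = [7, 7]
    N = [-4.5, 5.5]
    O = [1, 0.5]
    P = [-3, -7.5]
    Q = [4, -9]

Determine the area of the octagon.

Σ = (-0.5) + (31) + (45.5) + (70) + (-7.75) + (-6) + (57) + (43.5) = 232.75
Area = |Σ|/2 = 116.375.

116.375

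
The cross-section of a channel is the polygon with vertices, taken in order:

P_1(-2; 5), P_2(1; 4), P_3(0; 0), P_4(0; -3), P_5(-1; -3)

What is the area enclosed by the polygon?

Apply Gauss's area formula: 2A = Σ (x_i·y_{i+1} − x_{i+1}·y_i), indices taken mod 5.
Σ = (-13) + (0) + (0) + (-3) + (-11) = -27
Area = |Σ|/2 = 13.5.

13.5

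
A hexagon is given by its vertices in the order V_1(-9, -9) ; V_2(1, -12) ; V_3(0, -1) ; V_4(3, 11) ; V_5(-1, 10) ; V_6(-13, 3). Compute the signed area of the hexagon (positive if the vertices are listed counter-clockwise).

V_1→V_2: (-9)(-12) − (1)(-9) = 117
V_2→V_3: (1)(-1) − (0)(-12) = -1
V_3→V_4: (0)(11) − (3)(-1) = 3
V_4→V_5: (3)(10) − (-1)(11) = 41
V_5→V_6: (-1)(3) − (-13)(10) = 127
V_6→V_1: (-13)(-9) − (-9)(3) = 144
Σ = 431
Signed area = Σ/2 = 215.5 (positive ⇒ counter-clockwise traversal).

215.5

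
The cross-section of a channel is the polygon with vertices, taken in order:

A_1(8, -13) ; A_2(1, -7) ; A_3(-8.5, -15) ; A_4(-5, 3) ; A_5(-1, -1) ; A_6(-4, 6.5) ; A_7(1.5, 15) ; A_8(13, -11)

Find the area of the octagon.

291.375

A_1→A_2: (8)(-7) − (1)(-13) = -43
A_2→A_3: (1)(-15) − (-8.5)(-7) = -74.5
A_3→A_4: (-8.5)(3) − (-5)(-15) = -100.5
A_4→A_5: (-5)(-1) − (-1)(3) = 8
A_5→A_6: (-1)(6.5) − (-4)(-1) = -10.5
A_6→A_7: (-4)(15) − (1.5)(6.5) = -69.75
A_7→A_8: (1.5)(-11) − (13)(15) = -211.5
A_8→A_1: (13)(-13) − (8)(-11) = -81
Σ = -582.75
Area = |Σ|/2 = 291.375.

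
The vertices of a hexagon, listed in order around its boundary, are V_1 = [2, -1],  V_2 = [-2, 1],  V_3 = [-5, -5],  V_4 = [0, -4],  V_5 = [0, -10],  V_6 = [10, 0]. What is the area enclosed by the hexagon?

Apply Gauss's area formula: 2A = Σ (x_i·y_{i+1} − x_{i+1}·y_i), indices taken mod 6.
Σ = (0) + (15) + (20) + (0) + (100) + (-10) = 125
Area = |Σ|/2 = 62.5.

62.5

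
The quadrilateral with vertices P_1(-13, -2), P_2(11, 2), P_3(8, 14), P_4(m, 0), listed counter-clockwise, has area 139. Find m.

The doubled signed area Σ (x_i y_{i+1} − x_{i+1} y_i) is linear in m.
With m=0 it equals 134; the coefficient of m is -16 (from the two edges through P_4).
So -16·m + 134 = 2·139 = 278 ⇒ m = -9.

-9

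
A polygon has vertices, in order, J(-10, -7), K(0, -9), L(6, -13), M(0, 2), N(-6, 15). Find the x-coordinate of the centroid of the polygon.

Apply the surveyor's formula. First the cross-terms c_i = x_i·y_{i+1} − x_{i+1}·y_i:
  90, 54, 12, 12, 192  ⇒  2A = 360, A = 180.
Then Σ (x_i + x_{i+1})·c_i = -3648, so x̄ = -3648 / (6·180) = -152/45.

-152/45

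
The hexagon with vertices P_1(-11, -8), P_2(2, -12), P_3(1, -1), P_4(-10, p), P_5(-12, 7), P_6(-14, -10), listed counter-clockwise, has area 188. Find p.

6

Write out the shoelace sum; only the two edges meeting at P_4 involve p:
2·Area = [(1·p − (-10)·(-1)) + ((-10)·7 − (-12)·p)] + 378
       = 13·p + 298 = 376
⇒ p = 6.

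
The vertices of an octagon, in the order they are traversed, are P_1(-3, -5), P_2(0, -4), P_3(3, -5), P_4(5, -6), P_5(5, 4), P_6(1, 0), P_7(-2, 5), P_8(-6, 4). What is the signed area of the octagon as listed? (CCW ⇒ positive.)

73

Apply the surveyor's formula: 2A = Σ (x_i·y_{i+1} − x_{i+1}·y_i), indices taken mod 8.
Σ = (12) + (12) + (7) + (50) + (-4) + (5) + (22) + (42) = 146
Signed area = Σ/2 = 73 (positive ⇒ counter-clockwise traversal).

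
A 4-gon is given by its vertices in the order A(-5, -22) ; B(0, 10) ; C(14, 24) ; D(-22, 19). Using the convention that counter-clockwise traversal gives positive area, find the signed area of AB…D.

591.5

Cross-terms: -50, -140, 794, 579  ⇒  Σ = 1183
Signed area = Σ/2 = 591.5 (positive ⇒ counter-clockwise traversal).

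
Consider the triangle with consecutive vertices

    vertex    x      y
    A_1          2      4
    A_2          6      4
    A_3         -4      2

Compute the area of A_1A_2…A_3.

4

Apply the surveyor's formula: 2A = Σ (x_i·y_{i+1} − x_{i+1}·y_i), indices taken mod 3.
A_1→A_2: (2)(4) − (6)(4) = -16
A_2→A_3: (6)(2) − (-4)(4) = 28
A_3→A_1: (-4)(4) − (2)(2) = -20
Σ = -8
Area = |Σ|/2 = 4.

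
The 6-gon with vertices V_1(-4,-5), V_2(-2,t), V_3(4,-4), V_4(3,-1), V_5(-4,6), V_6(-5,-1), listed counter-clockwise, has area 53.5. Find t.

The doubled signed area Σ (x_i y_{i+1} − x_{i+1} y_i) is linear in t.
With t=0 it equals 75; the coefficient of t is -8 (from the two edges through V_2).
So -8·t + 75 = 2·53.5 = 107 ⇒ t = -4.

-4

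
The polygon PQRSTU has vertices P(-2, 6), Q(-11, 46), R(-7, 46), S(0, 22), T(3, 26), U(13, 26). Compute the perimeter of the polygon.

|PQ| = √((-9)² + (40)²) = √1681 = 41
|QR| = √((4)² + (0)²) = √16 = 4
|RS| = √((7)² + (-24)²) = √625 = 25
|ST| = √((3)² + (4)²) = √25 = 5
|TU| = √((10)² + (0)²) = √100 = 10
|UP| = √((-15)² + (-20)²) = √625 = 25
Perimeter = 41 + 4 + 25 + 5 + 10 + 25 = 110.

110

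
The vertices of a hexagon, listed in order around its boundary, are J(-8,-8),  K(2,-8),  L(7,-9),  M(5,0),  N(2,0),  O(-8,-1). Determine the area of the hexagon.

108.5

Apply the shoelace (surveyor's) formula: 2A = Σ (x_i·y_{i+1} − x_{i+1}·y_i), indices taken mod 6.
Cross-terms: 80, 38, 45, 0, -2, 56  ⇒  Σ = 217
Area = |Σ|/2 = 108.5.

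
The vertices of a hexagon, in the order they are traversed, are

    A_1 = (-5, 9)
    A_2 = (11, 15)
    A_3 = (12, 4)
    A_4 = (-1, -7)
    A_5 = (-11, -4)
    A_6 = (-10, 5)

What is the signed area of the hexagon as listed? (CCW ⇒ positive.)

-311.5

Cross-terms: -174, -136, -80, -73, -95, -65  ⇒  Σ = -623
Signed area = Σ/2 = -311.5 (negative ⇒ clockwise traversal).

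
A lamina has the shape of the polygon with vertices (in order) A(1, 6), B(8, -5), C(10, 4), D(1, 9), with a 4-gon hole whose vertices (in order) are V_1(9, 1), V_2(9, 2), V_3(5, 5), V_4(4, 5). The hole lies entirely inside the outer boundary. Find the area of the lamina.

Outer boundary:
Apply the surveyor's formula: 2A = Σ (x_i·y_{i+1} − x_{i+1}·y_i), indices taken mod 4.
Σ = (-53) + (82) + (86) + (-3) = 112
Area = |Σ|/2 = 56.
Hole:
Apply the surveyor's formula: 2A = Σ (x_i·y_{i+1} − x_{i+1}·y_i), indices taken mod 4.
Σ = (9) + (35) + (5) + (-41) = 8
Area = |Σ|/2 = 4.
Net area = 56 − 4 = 52.

52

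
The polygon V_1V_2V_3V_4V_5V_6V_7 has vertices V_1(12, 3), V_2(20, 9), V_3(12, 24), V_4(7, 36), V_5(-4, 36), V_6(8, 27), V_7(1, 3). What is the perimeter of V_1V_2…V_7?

102

|V_1V_2| = √((8)² + (6)²) = √100 = 10
|V_2V_3| = √((-8)² + (15)²) = √289 = 17
|V_3V_4| = √((-5)² + (12)²) = √169 = 13
|V_4V_5| = √((-11)² + (0)²) = √121 = 11
|V_5V_6| = √((12)² + (-9)²) = √225 = 15
|V_6V_7| = √((-7)² + (-24)²) = √625 = 25
|V_7V_1| = √((11)² + (0)²) = √121 = 11
Perimeter = 10 + 17 + 13 + 11 + 15 + 25 + 11 = 102.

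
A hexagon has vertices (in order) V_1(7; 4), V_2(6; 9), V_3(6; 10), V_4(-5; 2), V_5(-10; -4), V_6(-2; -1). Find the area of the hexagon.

Cross-terms: 39, 6, 62, 40, 2, -1  ⇒  Σ = 148
Area = |Σ|/2 = 74.

74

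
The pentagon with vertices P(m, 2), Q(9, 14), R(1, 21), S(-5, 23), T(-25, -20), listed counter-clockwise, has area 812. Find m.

21

Write out the shoelace sum; only the two edges meeting at P involve m:
2·Area = [((-25)·2 − m·(-20)) + (m·14 − 9·2)] + 978
       = 34·m + 910 = 1624
⇒ m = 21.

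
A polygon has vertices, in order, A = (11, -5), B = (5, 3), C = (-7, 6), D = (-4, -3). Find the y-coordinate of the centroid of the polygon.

Apply the surveyor's formula. First the cross-terms c_i = x_i·y_{i+1} − x_{i+1}·y_i:
  58, 51, 45, 53  ⇒  2A = 207, A = 103.5.
Then Σ (y_i + y_{i+1})·c_i = 54, so ȳ = 54 / (6·103.5) = 2/23.

2/23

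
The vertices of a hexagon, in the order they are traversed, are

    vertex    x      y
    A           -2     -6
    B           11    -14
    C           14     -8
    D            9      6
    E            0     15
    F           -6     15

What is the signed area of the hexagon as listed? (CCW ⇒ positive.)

324.5

Apply the shoelace (surveyor's) formula: 2A = Σ (x_i·y_{i+1} − x_{i+1}·y_i), indices taken mod 6.
Σ = (94) + (108) + (156) + (135) + (90) + (66) = 649
Signed area = Σ/2 = 324.5 (positive ⇒ counter-clockwise traversal).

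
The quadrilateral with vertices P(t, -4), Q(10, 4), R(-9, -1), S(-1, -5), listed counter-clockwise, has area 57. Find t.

0

Write out the shoelace sum; only the two edges meeting at P involve t:
2·Area = [((-1)·(-4) − t·(-5)) + (t·4 − 10·(-4))] + 70
       = 9·t + 114 = 114
⇒ t = 0.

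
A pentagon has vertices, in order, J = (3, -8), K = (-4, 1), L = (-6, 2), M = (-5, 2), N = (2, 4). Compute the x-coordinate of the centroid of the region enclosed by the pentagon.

Apply the surveyor's formula. First the cross-terms c_i = x_i·y_{i+1} − x_{i+1}·y_i:
  -29, -2, -2, -24, -28  ⇒  2A = -85, A = -42.5.
Then Σ (x_i + x_{i+1})·c_i = 3, so x̄ = 3 / (6·(-42.5)) = -1/85.

-1/85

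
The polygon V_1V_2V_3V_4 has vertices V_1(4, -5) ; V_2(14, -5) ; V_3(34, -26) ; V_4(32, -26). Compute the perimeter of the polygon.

76

|V_1V_2| = √((10)² + (0)²) = √100 = 10
|V_2V_3| = √((20)² + (-21)²) = √841 = 29
|V_3V_4| = √((-2)² + (0)²) = √4 = 2
|V_4V_1| = √((-28)² + (21)²) = √1225 = 35
Perimeter = 10 + 29 + 2 + 35 = 76.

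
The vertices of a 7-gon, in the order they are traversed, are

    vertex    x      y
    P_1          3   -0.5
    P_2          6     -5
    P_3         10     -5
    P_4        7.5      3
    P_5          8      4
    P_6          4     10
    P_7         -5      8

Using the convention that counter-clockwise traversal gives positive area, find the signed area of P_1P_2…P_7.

103

Apply the shoelace formula: 2A = Σ (x_i·y_{i+1} − x_{i+1}·y_i), indices taken mod 7.
P_1→P_2: (3)(-5) − (6)(-0.5) = -12
P_2→P_3: (6)(-5) − (10)(-5) = 20
P_3→P_4: (10)(3) − (7.5)(-5) = 67.5
P_4→P_5: (7.5)(4) − (8)(3) = 6
P_5→P_6: (8)(10) − (4)(4) = 64
P_6→P_7: (4)(8) − (-5)(10) = 82
P_7→P_1: (-5)(-0.5) − (3)(8) = -21.5
Σ = 206
Signed area = Σ/2 = 103 (positive ⇒ counter-clockwise traversal).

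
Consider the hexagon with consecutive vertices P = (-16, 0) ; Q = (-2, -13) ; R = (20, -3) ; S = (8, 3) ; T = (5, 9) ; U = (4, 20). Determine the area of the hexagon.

499.5

Apply the shoelace (surveyor's) formula: 2A = Σ (x_i·y_{i+1} − x_{i+1}·y_i), indices taken mod 6.
Σ = (208) + (266) + (84) + (57) + (64) + (320) = 999
Area = |Σ|/2 = 499.5.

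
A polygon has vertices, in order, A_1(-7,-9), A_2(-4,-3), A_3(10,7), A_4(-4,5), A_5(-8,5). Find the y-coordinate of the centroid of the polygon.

14/9

Apply the shoelace (surveyor's) formula. First the cross-terms c_i = x_i·y_{i+1} − x_{i+1}·y_i:
  -15, 2, 78, 20, 107  ⇒  2A = 192, A = 96.
Then Σ (y_i + y_{i+1})·c_i = 896, so ȳ = 896 / (6·96) = 14/9.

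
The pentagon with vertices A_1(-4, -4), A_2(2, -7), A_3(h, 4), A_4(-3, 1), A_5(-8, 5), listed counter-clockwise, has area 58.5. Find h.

2

Write out the shoelace sum; only the two edges meeting at A_3 involve h:
2·Area = [(2·4 − h·(-7)) + (h·1 − (-3)·4)] + 81
       = 8·h + 101 = 117
⇒ h = 2.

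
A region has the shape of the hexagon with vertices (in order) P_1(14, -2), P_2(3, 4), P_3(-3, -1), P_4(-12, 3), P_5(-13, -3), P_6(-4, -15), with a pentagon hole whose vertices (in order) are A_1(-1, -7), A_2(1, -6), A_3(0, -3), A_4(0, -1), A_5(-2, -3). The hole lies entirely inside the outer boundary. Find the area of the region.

253.5

Outer boundary:
Σ = (62) + (9) + (-21) + (75) + (183) + (218) = 526
Area = |Σ|/2 = 263.
Hole:
Cross-terms: 13, -3, 0, -2, 11  ⇒  Σ = 19
Area = |Σ|/2 = 9.5.
Net area = 263 − 9.5 = 253.5.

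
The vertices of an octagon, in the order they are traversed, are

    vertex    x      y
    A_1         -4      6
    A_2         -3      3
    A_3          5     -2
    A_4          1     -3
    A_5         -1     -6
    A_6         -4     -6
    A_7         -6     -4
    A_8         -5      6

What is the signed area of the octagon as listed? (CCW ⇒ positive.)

-62.5

Apply the surveyor's formula: 2A = Σ (x_i·y_{i+1} − x_{i+1}·y_i), indices taken mod 8.
Σ = (6) + (-9) + (-13) + (-9) + (-18) + (-20) + (-56) + (-6) = -125
Signed area = Σ/2 = -62.5 (negative ⇒ clockwise traversal).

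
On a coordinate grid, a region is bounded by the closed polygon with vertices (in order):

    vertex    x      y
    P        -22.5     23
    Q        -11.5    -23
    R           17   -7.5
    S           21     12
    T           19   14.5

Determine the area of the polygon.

Σ = (782) + (477.25) + (361.5) + (76.5) + (763.25) = 2460.5
Area = |Σ|/2 = 1230.25.

1230.25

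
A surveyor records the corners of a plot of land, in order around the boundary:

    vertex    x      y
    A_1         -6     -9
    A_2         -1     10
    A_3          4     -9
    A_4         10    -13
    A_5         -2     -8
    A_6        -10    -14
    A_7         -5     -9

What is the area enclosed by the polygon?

104.5

Σ = (-69) + (-31) + (38) + (-106) + (-52) + (20) + (-9) = -209
Area = |Σ|/2 = 104.5.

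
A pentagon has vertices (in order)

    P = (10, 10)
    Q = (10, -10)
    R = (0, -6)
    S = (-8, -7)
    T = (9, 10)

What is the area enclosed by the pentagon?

167.5

Apply the shoelace (surveyor's) formula: 2A = Σ (x_i·y_{i+1} − x_{i+1}·y_i), indices taken mod 5.
P→Q: (10)(-10) − (10)(10) = -200
Q→R: (10)(-6) − (0)(-10) = -60
R→S: (0)(-7) − (-8)(-6) = -48
S→T: (-8)(10) − (9)(-7) = -17
T→P: (9)(10) − (10)(10) = -10
Σ = -335
Area = |Σ|/2 = 167.5.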